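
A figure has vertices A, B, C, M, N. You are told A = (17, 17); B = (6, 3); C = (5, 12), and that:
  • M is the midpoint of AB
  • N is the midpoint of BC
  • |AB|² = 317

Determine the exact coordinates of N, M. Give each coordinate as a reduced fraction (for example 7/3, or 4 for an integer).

1. M_x = 23/2  [2·M = A+B = (17, 17)+(6, 3)]
2. M_y = 10  [2·M = A+B = (17, 17)+(6, 3)]
   so M = (23/2, 10)
3. N_x = 11/2  [2·N = B+C = (6, 3)+(5, 12)]
4. N_y = 15/2  [2·N = B+C = (6, 3)+(5, 12)]
   so N = (11/2, 15/2)

N = (11/2, 15/2)
M = (23/2, 10)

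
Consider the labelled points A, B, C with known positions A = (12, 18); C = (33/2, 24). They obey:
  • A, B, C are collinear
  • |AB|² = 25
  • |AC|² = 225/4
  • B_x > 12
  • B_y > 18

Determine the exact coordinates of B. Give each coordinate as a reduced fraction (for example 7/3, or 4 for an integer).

B = (15, 22)

1. B_x = 15  [[A, B, C are collinear ⇒ 6x-9/2y+9=0] ∩ [|B−(12, 18)|²=25]]
2. B_y = 22  [[A, B, C are collinear ⇒ 6x-9/2y+9=0] ∩ [|B−(12, 18)|²=25]]
   so B = (15, 22)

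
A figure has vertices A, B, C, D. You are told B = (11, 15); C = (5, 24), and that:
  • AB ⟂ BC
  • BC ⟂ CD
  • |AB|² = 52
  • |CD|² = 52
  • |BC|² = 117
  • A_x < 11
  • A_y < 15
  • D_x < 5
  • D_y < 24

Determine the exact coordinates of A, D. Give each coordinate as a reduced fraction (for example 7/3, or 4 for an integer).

A = (5, 11)
D = (-1, 20)

1. A_x = 5  [[AB ⟂ BC ⇒ 6x-9y+69=0] ∩ [|A−(11, 15)|²=52]]
2. A_y = 11  [[AB ⟂ BC ⇒ 6x-9y+69=0] ∩ [|A−(11, 15)|²=52]]
   so A = (5, 11)
3. D_x = -1  [[BC ⟂ CD ⇒ -6x+9y-186=0] ∩ [|D−(5, 24)|²=52]]
4. D_y = 20  [[BC ⟂ CD ⇒ -6x+9y-186=0] ∩ [|D−(5, 24)|²=52]]
   so D = (-1, 20)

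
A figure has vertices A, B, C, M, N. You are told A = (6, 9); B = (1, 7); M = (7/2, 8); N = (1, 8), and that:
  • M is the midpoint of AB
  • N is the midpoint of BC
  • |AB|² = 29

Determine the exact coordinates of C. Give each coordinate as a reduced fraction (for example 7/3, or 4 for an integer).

1. C_x = 1  [C = 2·N−B = 2·(1, 8)−(1, 7)]
2. C_y = 9  [C = 2·N−B = 2·(1, 8)−(1, 7)]
   so C = (1, 9)

C = (1, 9)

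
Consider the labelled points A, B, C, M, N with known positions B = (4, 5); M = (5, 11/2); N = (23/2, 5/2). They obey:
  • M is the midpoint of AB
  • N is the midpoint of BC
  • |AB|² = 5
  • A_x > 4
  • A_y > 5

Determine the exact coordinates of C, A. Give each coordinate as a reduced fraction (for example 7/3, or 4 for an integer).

C = (19, 0)
A = (6, 6)

1. A_x = 6  [A = 2·M−B = 2·(5, 11/2)−(4, 5)]
2. A_y = 6  [A = 2·M−B = 2·(5, 11/2)−(4, 5)]
   so A = (6, 6)
3. C_x = 19  [C = 2·N−B = 2·(23/2, 5/2)−(4, 5)]
4. C_y = 0  [C = 2·N−B = 2·(23/2, 5/2)−(4, 5)]
   so C = (19, 0)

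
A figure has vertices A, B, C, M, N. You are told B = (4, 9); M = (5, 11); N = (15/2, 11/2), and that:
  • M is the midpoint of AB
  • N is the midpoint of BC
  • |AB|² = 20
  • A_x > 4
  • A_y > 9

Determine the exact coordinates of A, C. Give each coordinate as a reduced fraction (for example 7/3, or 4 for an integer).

1. A_x = 6  [A = 2·M−B = 2·(5, 11)−(4, 9)]
2. A_y = 13  [A = 2·M−B = 2·(5, 11)−(4, 9)]
   so A = (6, 13)
3. C_x = 11  [C = 2·N−B = 2·(15/2, 11/2)−(4, 9)]
4. C_y = 2  [C = 2·N−B = 2·(15/2, 11/2)−(4, 9)]
   so C = (11, 2)

A = (6, 13)
C = (11, 2)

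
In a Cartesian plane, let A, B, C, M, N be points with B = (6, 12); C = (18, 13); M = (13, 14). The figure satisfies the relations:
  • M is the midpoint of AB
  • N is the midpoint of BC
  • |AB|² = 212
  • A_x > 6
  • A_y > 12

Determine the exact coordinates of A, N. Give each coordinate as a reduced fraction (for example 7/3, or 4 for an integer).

1. A_x = 20  [A = 2·M−B = 2·(13, 14)−(6, 12)]
2. A_y = 16  [A = 2·M−B = 2·(13, 14)−(6, 12)]
   so A = (20, 16)
3. N_x = 12  [2·N = B+C = (6, 12)+(18, 13)]
4. N_y = 25/2  [2·N = B+C = (6, 12)+(18, 13)]
   so N = (12, 25/2)

A = (20, 16)
N = (12, 25/2)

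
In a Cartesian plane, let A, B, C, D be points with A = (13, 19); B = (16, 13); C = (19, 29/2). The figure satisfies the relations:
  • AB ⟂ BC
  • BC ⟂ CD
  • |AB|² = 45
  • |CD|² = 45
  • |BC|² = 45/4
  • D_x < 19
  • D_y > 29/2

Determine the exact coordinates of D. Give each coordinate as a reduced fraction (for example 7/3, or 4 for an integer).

D = (16, 41/2)

1. D_x = 16  [[BC ⟂ CD ⇒ 3x+3/2y-315/4=0] ∩ [|D−(19, 29/2)|²=45]]
2. D_y = 41/2  [[BC ⟂ CD ⇒ 3x+3/2y-315/4=0] ∩ [|D−(19, 29/2)|²=45]]
   so D = (16, 41/2)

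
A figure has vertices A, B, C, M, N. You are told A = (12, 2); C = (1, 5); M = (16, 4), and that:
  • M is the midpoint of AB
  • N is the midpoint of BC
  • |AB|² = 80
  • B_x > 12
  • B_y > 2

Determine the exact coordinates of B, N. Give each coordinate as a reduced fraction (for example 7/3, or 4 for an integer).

B = (20, 6)
N = (21/2, 11/2)

1. B_x = 20  [B = 2·M−A = 2·(16, 4)−(12, 2)]
2. B_y = 6  [B = 2·M−A = 2·(16, 4)−(12, 2)]
   so B = (20, 6)
3. N_x = 21/2  [2·N = B+C = (20, 6)+(1, 5)]
4. N_y = 11/2  [2·N = B+C = (20, 6)+(1, 5)]
   so N = (21/2, 11/2)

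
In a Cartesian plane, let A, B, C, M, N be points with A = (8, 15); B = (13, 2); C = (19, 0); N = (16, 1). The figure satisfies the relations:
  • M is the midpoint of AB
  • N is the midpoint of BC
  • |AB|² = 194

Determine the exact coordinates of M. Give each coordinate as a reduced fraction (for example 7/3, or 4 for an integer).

1. M_x = 21/2  [2·M = A+B = (8, 15)+(13, 2)]
2. M_y = 17/2  [2·M = A+B = (8, 15)+(13, 2)]
   so M = (21/2, 17/2)

M = (21/2, 17/2)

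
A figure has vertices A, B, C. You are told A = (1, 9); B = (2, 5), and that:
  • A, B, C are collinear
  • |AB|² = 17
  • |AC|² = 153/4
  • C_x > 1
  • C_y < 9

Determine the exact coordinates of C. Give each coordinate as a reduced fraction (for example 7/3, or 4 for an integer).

1. C_x = 5/2  [[A, B, C are collinear ⇒ 4x+1y-13=0] ∩ [|C−(1, 9)|²=153/4]]
2. C_y = 3  [[A, B, C are collinear ⇒ 4x+1y-13=0] ∩ [|C−(1, 9)|²=153/4]]
   so C = (5/2, 3)

C = (5/2, 3)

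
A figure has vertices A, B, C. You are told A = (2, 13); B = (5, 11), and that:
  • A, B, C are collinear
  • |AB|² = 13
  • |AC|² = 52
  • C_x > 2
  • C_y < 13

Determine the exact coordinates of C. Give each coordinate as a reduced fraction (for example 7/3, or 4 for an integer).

1. C_x = 8  [[A, B, C are collinear ⇒ 2x+3y-43=0] ∩ [|C−(2, 13)|²=52]]
2. C_y = 9  [[A, B, C are collinear ⇒ 2x+3y-43=0] ∩ [|C−(2, 13)|²=52]]
   so C = (8, 9)

C = (8, 9)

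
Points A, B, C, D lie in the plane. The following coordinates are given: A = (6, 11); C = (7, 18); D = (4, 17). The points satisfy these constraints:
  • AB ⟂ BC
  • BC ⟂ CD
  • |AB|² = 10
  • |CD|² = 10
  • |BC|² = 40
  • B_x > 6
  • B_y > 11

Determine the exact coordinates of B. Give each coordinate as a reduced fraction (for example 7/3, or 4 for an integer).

1. B_x = 9  [[BC ⟂ CD ⇒ 3x+1y-39=0] ∩ [|B−(6, 11)|²=10]]
2. B_y = 12  [[BC ⟂ CD ⇒ 3x+1y-39=0] ∩ [|B−(6, 11)|²=10]]
   so B = (9, 12)

B = (9, 12)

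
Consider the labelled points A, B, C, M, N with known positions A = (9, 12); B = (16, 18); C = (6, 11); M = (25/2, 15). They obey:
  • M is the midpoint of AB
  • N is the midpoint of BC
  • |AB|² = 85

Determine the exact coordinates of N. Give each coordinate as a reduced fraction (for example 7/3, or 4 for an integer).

1. N_x = 11  [2·N = B+C = (16, 18)+(6, 11)]
2. N_y = 29/2  [2·N = B+C = (16, 18)+(6, 11)]
   so N = (11, 29/2)

N = (11, 29/2)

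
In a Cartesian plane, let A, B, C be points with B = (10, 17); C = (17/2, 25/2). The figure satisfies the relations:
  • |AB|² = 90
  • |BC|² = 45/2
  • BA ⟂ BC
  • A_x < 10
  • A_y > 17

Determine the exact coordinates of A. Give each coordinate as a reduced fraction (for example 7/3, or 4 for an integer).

A = (1, 20)

1. A_x = 1  [[BA ⟂ BC ⇒ -3/2x-9/2y+183/2=0] ∩ [|A−(10, 17)|²=90]]
2. A_y = 20  [[BA ⟂ BC ⇒ -3/2x-9/2y+183/2=0] ∩ [|A−(10, 17)|²=90]]
   so A = (1, 20)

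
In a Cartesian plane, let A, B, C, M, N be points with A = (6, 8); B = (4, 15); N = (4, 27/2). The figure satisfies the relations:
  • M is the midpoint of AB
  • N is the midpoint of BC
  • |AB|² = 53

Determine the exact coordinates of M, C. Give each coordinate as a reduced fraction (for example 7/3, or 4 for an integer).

1. M_x = 5  [2·M = A+B = (6, 8)+(4, 15)]
2. M_y = 23/2  [2·M = A+B = (6, 8)+(4, 15)]
   so M = (5, 23/2)
3. C_x = 4  [C = 2·N−B = 2·(4, 27/2)−(4, 15)]
4. C_y = 12  [C = 2·N−B = 2·(4, 27/2)−(4, 15)]
   so C = (4, 12)

M = (5, 23/2)
C = (4, 12)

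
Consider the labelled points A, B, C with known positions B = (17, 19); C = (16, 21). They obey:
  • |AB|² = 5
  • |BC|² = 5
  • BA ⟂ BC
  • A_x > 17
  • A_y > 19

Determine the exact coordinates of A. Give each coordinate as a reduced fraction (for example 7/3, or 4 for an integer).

A = (19, 20)

1. A_x = 19  [[BA ⟂ BC ⇒ -1x+2y-21=0] ∩ [|A−(17, 19)|²=5]]
2. A_y = 20  [[BA ⟂ BC ⇒ -1x+2y-21=0] ∩ [|A−(17, 19)|²=5]]
   so A = (19, 20)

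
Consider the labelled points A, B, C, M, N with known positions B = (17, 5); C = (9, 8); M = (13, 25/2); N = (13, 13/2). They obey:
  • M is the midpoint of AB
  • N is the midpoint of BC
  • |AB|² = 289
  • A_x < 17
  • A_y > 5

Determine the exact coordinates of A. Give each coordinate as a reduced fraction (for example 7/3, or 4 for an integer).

1. A_x = 9  [A = 2·M−B = 2·(13, 25/2)−(17, 5)]
2. A_y = 20  [A = 2·M−B = 2·(13, 25/2)−(17, 5)]
   so A = (9, 20)

A = (9, 20)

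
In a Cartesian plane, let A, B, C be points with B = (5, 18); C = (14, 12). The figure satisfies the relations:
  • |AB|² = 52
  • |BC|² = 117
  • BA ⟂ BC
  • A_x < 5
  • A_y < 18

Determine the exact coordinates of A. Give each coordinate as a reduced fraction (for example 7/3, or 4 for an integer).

1. A_x = 1  [[BA ⟂ BC ⇒ 9x-6y+63=0] ∩ [|A−(5, 18)|²=52]]
2. A_y = 12  [[BA ⟂ BC ⇒ 9x-6y+63=0] ∩ [|A−(5, 18)|²=52]]
   so A = (1, 12)

A = (1, 12)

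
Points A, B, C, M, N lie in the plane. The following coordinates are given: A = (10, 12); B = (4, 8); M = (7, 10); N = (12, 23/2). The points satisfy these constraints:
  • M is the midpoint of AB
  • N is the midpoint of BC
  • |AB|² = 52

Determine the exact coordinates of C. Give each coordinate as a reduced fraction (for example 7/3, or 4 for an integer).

1. C_x = 20  [C = 2·N−B = 2·(12, 23/2)−(4, 8)]
2. C_y = 15  [C = 2·N−B = 2·(12, 23/2)−(4, 8)]
   so C = (20, 15)

C = (20, 15)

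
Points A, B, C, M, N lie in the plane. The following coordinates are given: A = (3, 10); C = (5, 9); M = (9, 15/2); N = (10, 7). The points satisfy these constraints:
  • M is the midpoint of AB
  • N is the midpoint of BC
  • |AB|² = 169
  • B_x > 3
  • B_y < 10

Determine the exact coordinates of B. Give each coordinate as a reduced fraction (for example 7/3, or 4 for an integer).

1. B_x = 15  [B = 2·M−A = 2·(9, 15/2)−(3, 10)]
2. B_y = 5  [B = 2·M−A = 2·(9, 15/2)−(3, 10)]
   so B = (15, 5)

B = (15, 5)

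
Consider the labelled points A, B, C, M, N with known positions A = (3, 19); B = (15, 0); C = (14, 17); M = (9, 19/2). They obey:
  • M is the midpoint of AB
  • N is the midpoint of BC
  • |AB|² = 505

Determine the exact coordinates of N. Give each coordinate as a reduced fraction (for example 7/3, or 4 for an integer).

N = (29/2, 17/2)

1. N_x = 29/2  [2·N = B+C = (15, 0)+(14, 17)]
2. N_y = 17/2  [2·N = B+C = (15, 0)+(14, 17)]
   so N = (29/2, 17/2)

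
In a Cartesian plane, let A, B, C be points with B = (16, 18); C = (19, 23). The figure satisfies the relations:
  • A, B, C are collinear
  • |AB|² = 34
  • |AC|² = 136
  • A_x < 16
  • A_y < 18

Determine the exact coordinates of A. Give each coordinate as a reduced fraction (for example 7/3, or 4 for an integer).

A = (13, 13)

1. A_x = 13  [[A, B, C are collinear ⇒ -5x+3y+26=0] ∩ [|A−(16, 18)|²=34]]
2. A_y = 13  [[A, B, C are collinear ⇒ -5x+3y+26=0] ∩ [|A−(16, 18)|²=34]]
   so A = (13, 13)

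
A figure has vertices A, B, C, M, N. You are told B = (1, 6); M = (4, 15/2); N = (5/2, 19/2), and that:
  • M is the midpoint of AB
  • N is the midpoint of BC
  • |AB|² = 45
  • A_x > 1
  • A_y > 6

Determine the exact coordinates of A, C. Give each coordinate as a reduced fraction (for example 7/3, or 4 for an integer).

A = (7, 9)
C = (4, 13)

1. A_x = 7  [A = 2·M−B = 2·(4, 15/2)−(1, 6)]
2. A_y = 9  [A = 2·M−B = 2·(4, 15/2)−(1, 6)]
   so A = (7, 9)
3. C_x = 4  [C = 2·N−B = 2·(5/2, 19/2)−(1, 6)]
4. C_y = 13  [C = 2·N−B = 2·(5/2, 19/2)−(1, 6)]
   so C = (4, 13)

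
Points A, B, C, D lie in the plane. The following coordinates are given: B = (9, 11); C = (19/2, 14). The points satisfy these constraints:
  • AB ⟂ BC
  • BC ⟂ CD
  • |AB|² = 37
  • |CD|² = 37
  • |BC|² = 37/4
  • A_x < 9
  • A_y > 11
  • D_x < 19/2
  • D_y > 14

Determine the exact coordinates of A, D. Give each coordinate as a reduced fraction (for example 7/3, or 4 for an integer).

1. A_x = 3  [[AB ⟂ BC ⇒ -1/2x-3y+75/2=0] ∩ [|A−(9, 11)|²=37]]
2. A_y = 12  [[AB ⟂ BC ⇒ -1/2x-3y+75/2=0] ∩ [|A−(9, 11)|²=37]]
   so A = (3, 12)
3. D_x = 7/2  [[BC ⟂ CD ⇒ 1/2x+3y-187/4=0] ∩ [|D−(19/2, 14)|²=37]]
4. D_y = 15  [[BC ⟂ CD ⇒ 1/2x+3y-187/4=0] ∩ [|D−(19/2, 14)|²=37]]
   so D = (7/2, 15)

A = (3, 12)
D = (7/2, 15)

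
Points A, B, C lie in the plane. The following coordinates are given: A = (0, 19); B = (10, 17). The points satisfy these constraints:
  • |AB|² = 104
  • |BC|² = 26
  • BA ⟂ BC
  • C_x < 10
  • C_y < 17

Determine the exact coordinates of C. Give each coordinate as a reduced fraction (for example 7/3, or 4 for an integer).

C = (9, 12)

1. C_x = 9  [[BA ⟂ BC ⇒ -10x+2y+66=0] ∩ [|C−(10, 17)|²=26]]
2. C_y = 12  [[BA ⟂ BC ⇒ -10x+2y+66=0] ∩ [|C−(10, 17)|²=26]]
   so C = (9, 12)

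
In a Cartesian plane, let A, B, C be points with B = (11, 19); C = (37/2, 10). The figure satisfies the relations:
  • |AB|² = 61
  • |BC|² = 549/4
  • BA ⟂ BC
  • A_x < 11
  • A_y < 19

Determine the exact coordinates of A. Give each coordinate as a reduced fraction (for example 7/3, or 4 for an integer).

A = (5, 14)

1. A_x = 5  [[BA ⟂ BC ⇒ 15/2x-9y+177/2=0] ∩ [|A−(11, 19)|²=61]]
2. A_y = 14  [[BA ⟂ BC ⇒ 15/2x-9y+177/2=0] ∩ [|A−(11, 19)|²=61]]
   so A = (5, 14)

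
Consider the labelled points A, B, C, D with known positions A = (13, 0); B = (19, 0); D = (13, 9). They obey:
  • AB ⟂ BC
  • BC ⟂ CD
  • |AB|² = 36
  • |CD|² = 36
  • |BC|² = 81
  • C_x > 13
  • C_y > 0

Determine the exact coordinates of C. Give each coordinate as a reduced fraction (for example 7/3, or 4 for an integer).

1. C_x = 19  [[AB ⟂ BC ⇒ 6x-114=0] ∩ [|C−(13, 9)|²=36]]
2. C_y = 9  [[AB ⟂ BC ⇒ 6x-114=0] ∩ [|C−(13, 9)|²=36]]
   so C = (19, 9)

C = (19, 9)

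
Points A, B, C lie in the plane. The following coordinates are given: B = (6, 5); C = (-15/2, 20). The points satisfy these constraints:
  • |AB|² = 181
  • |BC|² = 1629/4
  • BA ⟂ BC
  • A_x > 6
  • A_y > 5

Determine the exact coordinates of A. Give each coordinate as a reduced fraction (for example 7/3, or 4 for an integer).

1. A_x = 16  [[BA ⟂ BC ⇒ -27/2x+15y+6=0] ∩ [|A−(6, 5)|²=181]]
2. A_y = 14  [[BA ⟂ BC ⇒ -27/2x+15y+6=0] ∩ [|A−(6, 5)|²=181]]
   so A = (16, 14)

A = (16, 14)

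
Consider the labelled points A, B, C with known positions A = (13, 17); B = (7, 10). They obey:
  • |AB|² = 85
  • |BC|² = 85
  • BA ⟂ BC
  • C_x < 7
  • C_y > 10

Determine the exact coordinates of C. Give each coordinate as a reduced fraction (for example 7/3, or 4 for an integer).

1. C_x = 0  [[BA ⟂ BC ⇒ 6x+7y-112=0] ∩ [|C−(7, 10)|²=85]]
2. C_y = 16  [[BA ⟂ BC ⇒ 6x+7y-112=0] ∩ [|C−(7, 10)|²=85]]
   so C = (0, 16)

C = (0, 16)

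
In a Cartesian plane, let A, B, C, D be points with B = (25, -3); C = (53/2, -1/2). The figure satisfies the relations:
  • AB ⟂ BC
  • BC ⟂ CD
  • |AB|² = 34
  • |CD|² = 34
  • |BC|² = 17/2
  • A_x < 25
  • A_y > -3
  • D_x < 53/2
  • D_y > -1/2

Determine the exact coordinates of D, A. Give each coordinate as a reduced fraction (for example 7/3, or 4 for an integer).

1. D_x = 43/2  [[BC ⟂ CD ⇒ 3/2x+5/2y-77/2=0] ∩ [|D−(53/2, -1/2)|²=34]]
2. D_y = 5/2  [[BC ⟂ CD ⇒ 3/2x+5/2y-77/2=0] ∩ [|D−(53/2, -1/2)|²=34]]
   so D = (43/2, 5/2)
3. A_x = 20  [[AB ⟂ BC ⇒ -3/2x-5/2y+30=0] ∩ [|A−(25, -3)|²=34]]
4. A_y = 0  [[AB ⟂ BC ⇒ -3/2x-5/2y+30=0] ∩ [|A−(25, -3)|²=34]]
   so A = (20, 0)

D = (43/2, 5/2)
A = (20, 0)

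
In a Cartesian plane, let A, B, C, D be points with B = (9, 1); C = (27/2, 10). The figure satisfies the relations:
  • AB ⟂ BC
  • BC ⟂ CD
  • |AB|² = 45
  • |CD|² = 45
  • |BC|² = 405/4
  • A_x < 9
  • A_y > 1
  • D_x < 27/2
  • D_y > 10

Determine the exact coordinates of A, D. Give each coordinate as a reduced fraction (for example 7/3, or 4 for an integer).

A = (3, 4)
D = (15/2, 13)

1. A_x = 3  [[AB ⟂ BC ⇒ -9/2x-9y+99/2=0] ∩ [|A−(9, 1)|²=45]]
2. A_y = 4  [[AB ⟂ BC ⇒ -9/2x-9y+99/2=0] ∩ [|A−(9, 1)|²=45]]
   so A = (3, 4)
3. D_x = 15/2  [[BC ⟂ CD ⇒ 9/2x+9y-603/4=0] ∩ [|D−(27/2, 10)|²=45]]
4. D_y = 13  [[BC ⟂ CD ⇒ 9/2x+9y-603/4=0] ∩ [|D−(27/2, 10)|²=45]]
   so D = (15/2, 13)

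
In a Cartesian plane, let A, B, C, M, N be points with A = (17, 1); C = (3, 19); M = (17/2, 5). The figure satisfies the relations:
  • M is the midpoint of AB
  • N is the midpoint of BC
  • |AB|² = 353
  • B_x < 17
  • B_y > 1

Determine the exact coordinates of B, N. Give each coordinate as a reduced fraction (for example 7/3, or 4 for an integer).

B = (0, 9)
N = (3/2, 14)

1. B_x = 0  [B = 2·M−A = 2·(17/2, 5)−(17, 1)]
2. B_y = 9  [B = 2·M−A = 2·(17/2, 5)−(17, 1)]
   so B = (0, 9)
3. N_x = 3/2  [2·N = B+C = (0, 9)+(3, 19)]
4. N_y = 14  [2·N = B+C = (0, 9)+(3, 19)]
   so N = (3/2, 14)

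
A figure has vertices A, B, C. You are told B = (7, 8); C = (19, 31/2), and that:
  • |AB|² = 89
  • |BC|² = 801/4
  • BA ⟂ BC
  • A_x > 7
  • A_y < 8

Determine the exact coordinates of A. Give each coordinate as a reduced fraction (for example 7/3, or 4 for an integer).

A = (12, 0)

1. A_x = 12  [[BA ⟂ BC ⇒ 12x+15/2y-144=0] ∩ [|A−(7, 8)|²=89]]
2. A_y = 0  [[BA ⟂ BC ⇒ 12x+15/2y-144=0] ∩ [|A−(7, 8)|²=89]]
   so A = (12, 0)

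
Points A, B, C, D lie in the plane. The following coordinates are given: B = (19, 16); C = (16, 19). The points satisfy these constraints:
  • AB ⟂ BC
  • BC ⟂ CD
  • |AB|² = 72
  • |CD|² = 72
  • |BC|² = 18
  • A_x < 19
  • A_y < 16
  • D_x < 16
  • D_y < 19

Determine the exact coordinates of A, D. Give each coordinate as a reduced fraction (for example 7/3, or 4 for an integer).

1. A_x = 13  [[AB ⟂ BC ⇒ 3x-3y-9=0] ∩ [|A−(19, 16)|²=72]]
2. A_y = 10  [[AB ⟂ BC ⇒ 3x-3y-9=0] ∩ [|A−(19, 16)|²=72]]
   so A = (13, 10)
3. D_x = 10  [[BC ⟂ CD ⇒ -3x+3y-9=0] ∩ [|D−(16, 19)|²=72]]
4. D_y = 13  [[BC ⟂ CD ⇒ -3x+3y-9=0] ∩ [|D−(16, 19)|²=72]]
   so D = (10, 13)

A = (13, 10)
D = (10, 13)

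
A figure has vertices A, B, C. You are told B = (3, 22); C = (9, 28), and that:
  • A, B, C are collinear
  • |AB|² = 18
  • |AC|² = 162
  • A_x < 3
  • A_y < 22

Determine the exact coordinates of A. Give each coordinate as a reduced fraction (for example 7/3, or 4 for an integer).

1. A_x = 0  [[A, B, C are collinear ⇒ -6x+6y-114=0] ∩ [|A−(3, 22)|²=18]]
2. A_y = 19  [[A, B, C are collinear ⇒ -6x+6y-114=0] ∩ [|A−(3, 22)|²=18]]
   so A = (0, 19)

A = (0, 19)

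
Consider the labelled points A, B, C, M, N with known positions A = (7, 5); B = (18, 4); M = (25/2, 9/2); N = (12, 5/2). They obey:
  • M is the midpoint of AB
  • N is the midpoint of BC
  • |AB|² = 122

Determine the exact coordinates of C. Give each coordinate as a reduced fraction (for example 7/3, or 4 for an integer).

C = (6, 1)

1. C_x = 6  [C = 2·N−B = 2·(12, 5/2)−(18, 4)]
2. C_y = 1  [C = 2·N−B = 2·(12, 5/2)−(18, 4)]
   so C = (6, 1)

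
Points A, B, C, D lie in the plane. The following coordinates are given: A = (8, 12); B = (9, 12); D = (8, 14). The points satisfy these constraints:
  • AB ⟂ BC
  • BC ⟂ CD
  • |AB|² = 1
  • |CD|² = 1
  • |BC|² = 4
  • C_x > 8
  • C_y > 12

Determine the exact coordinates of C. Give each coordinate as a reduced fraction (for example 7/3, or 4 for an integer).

C = (9, 14)

1. C_x = 9  [[AB ⟂ BC ⇒ 1x-9=0] ∩ [|C−(8, 14)|²=1]]
2. C_y = 14  [[AB ⟂ BC ⇒ 1x-9=0] ∩ [|C−(8, 14)|²=1]]
   so C = (9, 14)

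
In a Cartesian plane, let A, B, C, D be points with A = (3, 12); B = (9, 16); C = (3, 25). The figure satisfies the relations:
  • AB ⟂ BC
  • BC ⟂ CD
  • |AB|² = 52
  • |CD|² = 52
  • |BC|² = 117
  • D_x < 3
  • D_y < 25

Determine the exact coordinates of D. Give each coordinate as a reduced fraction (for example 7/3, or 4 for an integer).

D = (-3, 21)

1. D_x = -3  [[BC ⟂ CD ⇒ -6x+9y-207=0] ∩ [|D−(3, 25)|²=52]]
2. D_y = 21  [[BC ⟂ CD ⇒ -6x+9y-207=0] ∩ [|D−(3, 25)|²=52]]
   so D = (-3, 21)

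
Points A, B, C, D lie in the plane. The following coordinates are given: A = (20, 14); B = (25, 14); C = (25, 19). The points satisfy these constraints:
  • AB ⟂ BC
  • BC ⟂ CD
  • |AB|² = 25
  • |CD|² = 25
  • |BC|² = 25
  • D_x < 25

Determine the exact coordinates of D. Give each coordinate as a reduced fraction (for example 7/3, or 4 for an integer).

1. D_x = 20  [[BC ⟂ CD ⇒ 5y-95=0] ∩ [|D−(25, 19)|²=25]]
2. D_y = 19  [[BC ⟂ CD ⇒ 5y-95=0] ∩ [|D−(25, 19)|²=25]]
   so D = (20, 19)

D = (20, 19)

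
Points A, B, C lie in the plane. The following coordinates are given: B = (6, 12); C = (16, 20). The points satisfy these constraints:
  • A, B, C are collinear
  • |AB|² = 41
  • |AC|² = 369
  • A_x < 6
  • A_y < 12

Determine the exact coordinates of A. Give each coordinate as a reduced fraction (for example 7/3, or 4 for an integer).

1. A_x = 1  [[A, B, C are collinear ⇒ -8x+10y-72=0] ∩ [|A−(6, 12)|²=41]]
2. A_y = 8  [[A, B, C are collinear ⇒ -8x+10y-72=0] ∩ [|A−(6, 12)|²=41]]
   so A = (1, 8)

A = (1, 8)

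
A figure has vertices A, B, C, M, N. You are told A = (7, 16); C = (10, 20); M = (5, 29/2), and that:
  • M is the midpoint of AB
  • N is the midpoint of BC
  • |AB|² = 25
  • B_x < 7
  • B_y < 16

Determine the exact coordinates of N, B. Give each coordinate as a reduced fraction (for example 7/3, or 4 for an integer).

N = (13/2, 33/2)
B = (3, 13)

1. B_x = 3  [B = 2·M−A = 2·(5, 29/2)−(7, 16)]
2. B_y = 13  [B = 2·M−A = 2·(5, 29/2)−(7, 16)]
   so B = (3, 13)
3. N_x = 13/2  [2·N = B+C = (3, 13)+(10, 20)]
4. N_y = 33/2  [2·N = B+C = (3, 13)+(10, 20)]
   so N = (13/2, 33/2)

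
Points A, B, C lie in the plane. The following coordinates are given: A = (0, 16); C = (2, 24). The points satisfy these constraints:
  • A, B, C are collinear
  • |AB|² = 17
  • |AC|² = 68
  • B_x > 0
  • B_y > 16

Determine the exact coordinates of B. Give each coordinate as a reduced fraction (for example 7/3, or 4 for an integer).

1. B_x = 1  [[A, B, C are collinear ⇒ 8x-2y+32=0] ∩ [|B−(0, 16)|²=17]]
2. B_y = 20  [[A, B, C are collinear ⇒ 8x-2y+32=0] ∩ [|B−(0, 16)|²=17]]
   so B = (1, 20)

B = (1, 20)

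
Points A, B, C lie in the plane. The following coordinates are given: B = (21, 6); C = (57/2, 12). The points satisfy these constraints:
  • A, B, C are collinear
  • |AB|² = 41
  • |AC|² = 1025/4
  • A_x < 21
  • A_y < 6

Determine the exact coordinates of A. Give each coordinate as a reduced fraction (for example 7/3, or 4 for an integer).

A = (16, 2)

1. A_x = 16  [[A, B, C are collinear ⇒ -6x+15/2y+81=0] ∩ [|A−(21, 6)|²=41]]
2. A_y = 2  [[A, B, C are collinear ⇒ -6x+15/2y+81=0] ∩ [|A−(21, 6)|²=41]]
   so A = (16, 2)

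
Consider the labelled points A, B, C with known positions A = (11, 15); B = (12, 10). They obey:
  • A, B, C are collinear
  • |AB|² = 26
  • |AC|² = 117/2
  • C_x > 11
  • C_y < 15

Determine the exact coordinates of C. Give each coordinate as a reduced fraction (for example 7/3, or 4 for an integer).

1. C_x = 25/2  [[A, B, C are collinear ⇒ 5x+1y-70=0] ∩ [|C−(11, 15)|²=117/2]]
2. C_y = 15/2  [[A, B, C are collinear ⇒ 5x+1y-70=0] ∩ [|C−(11, 15)|²=117/2]]
   so C = (25/2, 15/2)

C = (25/2, 15/2)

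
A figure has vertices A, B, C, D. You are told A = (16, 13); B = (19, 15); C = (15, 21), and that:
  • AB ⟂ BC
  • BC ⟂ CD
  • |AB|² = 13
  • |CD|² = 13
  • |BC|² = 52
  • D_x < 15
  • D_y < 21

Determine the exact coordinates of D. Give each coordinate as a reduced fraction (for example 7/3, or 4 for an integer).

1. D_x = 12  [[BC ⟂ CD ⇒ -4x+6y-66=0] ∩ [|D−(15, 21)|²=13]]
2. D_y = 19  [[BC ⟂ CD ⇒ -4x+6y-66=0] ∩ [|D−(15, 21)|²=13]]
   so D = (12, 19)

D = (12, 19)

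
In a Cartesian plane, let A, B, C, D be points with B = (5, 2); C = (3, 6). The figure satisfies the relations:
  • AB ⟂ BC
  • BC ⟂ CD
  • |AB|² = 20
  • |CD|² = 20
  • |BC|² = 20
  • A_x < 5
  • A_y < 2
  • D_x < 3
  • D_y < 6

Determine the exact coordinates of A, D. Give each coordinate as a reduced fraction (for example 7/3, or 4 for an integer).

1. A_x = 1  [[AB ⟂ BC ⇒ 2x-4y-2=0] ∩ [|A−(5, 2)|²=20]]
2. A_y = 0  [[AB ⟂ BC ⇒ 2x-4y-2=0] ∩ [|A−(5, 2)|²=20]]
   so A = (1, 0)
3. D_x = -1  [[BC ⟂ CD ⇒ -2x+4y-18=0] ∩ [|D−(3, 6)|²=20]]
4. D_y = 4  [[BC ⟂ CD ⇒ -2x+4y-18=0] ∩ [|D−(3, 6)|²=20]]
   so D = (-1, 4)

A = (1, 0)
D = (-1, 4)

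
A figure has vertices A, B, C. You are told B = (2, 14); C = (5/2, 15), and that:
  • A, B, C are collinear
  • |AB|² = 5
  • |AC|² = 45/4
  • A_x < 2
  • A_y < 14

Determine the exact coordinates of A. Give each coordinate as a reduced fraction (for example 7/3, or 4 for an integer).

A = (1, 12)

1. A_x = 1  [[A, B, C are collinear ⇒ -1x+1/2y-5=0] ∩ [|A−(2, 14)|²=5]]
2. A_y = 12  [[A, B, C are collinear ⇒ -1x+1/2y-5=0] ∩ [|A−(2, 14)|²=5]]
   so A = (1, 12)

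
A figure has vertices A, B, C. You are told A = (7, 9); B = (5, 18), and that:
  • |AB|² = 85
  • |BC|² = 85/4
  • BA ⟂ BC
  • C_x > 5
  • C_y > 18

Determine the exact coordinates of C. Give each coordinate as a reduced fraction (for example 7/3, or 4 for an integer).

C = (19/2, 19)

1. C_x = 19/2  [[BA ⟂ BC ⇒ 2x-9y+152=0] ∩ [|C−(5, 18)|²=85/4]]
2. C_y = 19  [[BA ⟂ BC ⇒ 2x-9y+152=0] ∩ [|C−(5, 18)|²=85/4]]
   so C = (19/2, 19)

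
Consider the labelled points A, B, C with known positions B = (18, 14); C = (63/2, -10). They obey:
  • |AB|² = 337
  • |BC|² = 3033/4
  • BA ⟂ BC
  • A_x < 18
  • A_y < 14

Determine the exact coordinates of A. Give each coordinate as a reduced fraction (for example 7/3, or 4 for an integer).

A = (2, 5)

1. A_x = 2  [[BA ⟂ BC ⇒ 27/2x-24y+93=0] ∩ [|A−(18, 14)|²=337]]
2. A_y = 5  [[BA ⟂ BC ⇒ 27/2x-24y+93=0] ∩ [|A−(18, 14)|²=337]]
   so A = (2, 5)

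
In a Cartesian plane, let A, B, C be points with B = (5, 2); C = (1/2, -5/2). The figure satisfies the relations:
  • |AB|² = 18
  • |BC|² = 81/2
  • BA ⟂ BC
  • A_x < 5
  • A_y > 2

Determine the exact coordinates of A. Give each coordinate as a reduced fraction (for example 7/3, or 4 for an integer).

1. A_x = 2  [[BA ⟂ BC ⇒ -9/2x-9/2y+63/2=0] ∩ [|A−(5, 2)|²=18]]
2. A_y = 5  [[BA ⟂ BC ⇒ -9/2x-9/2y+63/2=0] ∩ [|A−(5, 2)|²=18]]
   so A = (2, 5)

A = (2, 5)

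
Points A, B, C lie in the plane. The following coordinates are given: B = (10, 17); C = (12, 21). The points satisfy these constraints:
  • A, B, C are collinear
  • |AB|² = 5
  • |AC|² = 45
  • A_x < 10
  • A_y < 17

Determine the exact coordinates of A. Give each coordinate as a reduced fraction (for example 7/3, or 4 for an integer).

A = (9, 15)

1. A_x = 9  [[A, B, C are collinear ⇒ -4x+2y+6=0] ∩ [|A−(10, 17)|²=5]]
2. A_y = 15  [[A, B, C are collinear ⇒ -4x+2y+6=0] ∩ [|A−(10, 17)|²=5]]
   so A = (9, 15)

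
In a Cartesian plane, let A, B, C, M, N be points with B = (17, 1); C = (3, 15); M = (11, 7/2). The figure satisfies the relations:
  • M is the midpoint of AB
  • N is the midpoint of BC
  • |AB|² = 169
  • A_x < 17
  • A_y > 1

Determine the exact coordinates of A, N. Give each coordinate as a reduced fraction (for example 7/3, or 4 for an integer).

A = (5, 6)
N = (10, 8)

1. A_x = 5  [A = 2·M−B = 2·(11, 7/2)−(17, 1)]
2. A_y = 6  [A = 2·M−B = 2·(11, 7/2)−(17, 1)]
   so A = (5, 6)
3. N_x = 10  [2·N = B+C = (17, 1)+(3, 15)]
4. N_y = 8  [2·N = B+C = (17, 1)+(3, 15)]
   so N = (10, 8)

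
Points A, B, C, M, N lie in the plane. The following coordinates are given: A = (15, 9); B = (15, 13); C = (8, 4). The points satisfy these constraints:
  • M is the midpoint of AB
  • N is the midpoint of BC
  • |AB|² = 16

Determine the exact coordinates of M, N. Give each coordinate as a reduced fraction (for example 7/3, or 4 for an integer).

M = (15, 11)
N = (23/2, 17/2)

1. M_x = 15  [2·M = A+B = (15, 9)+(15, 13)]
2. M_y = 11  [2·M = A+B = (15, 9)+(15, 13)]
   so M = (15, 11)
3. N_x = 23/2  [2·N = B+C = (15, 13)+(8, 4)]
4. N_y = 17/2  [2·N = B+C = (15, 13)+(8, 4)]
   so N = (23/2, 17/2)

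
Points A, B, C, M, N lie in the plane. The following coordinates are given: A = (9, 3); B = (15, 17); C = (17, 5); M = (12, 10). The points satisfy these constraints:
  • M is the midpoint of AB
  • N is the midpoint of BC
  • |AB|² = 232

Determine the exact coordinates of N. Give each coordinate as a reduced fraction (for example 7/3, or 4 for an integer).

N = (16, 11)

1. N_x = 16  [2·N = B+C = (15, 17)+(17, 5)]
2. N_y = 11  [2·N = B+C = (15, 17)+(17, 5)]
   so N = (16, 11)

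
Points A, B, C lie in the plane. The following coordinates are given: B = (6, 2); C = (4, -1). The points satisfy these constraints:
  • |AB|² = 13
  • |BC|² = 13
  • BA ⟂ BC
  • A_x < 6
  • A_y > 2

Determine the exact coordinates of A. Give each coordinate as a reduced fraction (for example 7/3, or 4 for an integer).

A = (3, 4)

1. A_x = 3  [[BA ⟂ BC ⇒ -2x-3y+18=0] ∩ [|A−(6, 2)|²=13]]
2. A_y = 4  [[BA ⟂ BC ⇒ -2x-3y+18=0] ∩ [|A−(6, 2)|²=13]]
   so A = (3, 4)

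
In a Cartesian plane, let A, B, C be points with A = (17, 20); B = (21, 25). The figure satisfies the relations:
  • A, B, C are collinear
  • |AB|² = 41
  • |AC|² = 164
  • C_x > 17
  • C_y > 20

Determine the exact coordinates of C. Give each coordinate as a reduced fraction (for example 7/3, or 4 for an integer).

1. C_x = 25  [[A, B, C are collinear ⇒ -5x+4y+5=0] ∩ [|C−(17, 20)|²=164]]
2. C_y = 30  [[A, B, C are collinear ⇒ -5x+4y+5=0] ∩ [|C−(17, 20)|²=164]]
   so C = (25, 30)

C = (25, 30)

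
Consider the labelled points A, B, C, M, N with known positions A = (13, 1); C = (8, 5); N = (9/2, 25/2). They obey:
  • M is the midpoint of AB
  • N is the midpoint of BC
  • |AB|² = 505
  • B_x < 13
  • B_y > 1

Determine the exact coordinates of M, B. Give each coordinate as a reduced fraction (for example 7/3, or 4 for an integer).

M = (7, 21/2)
B = (1, 20)

1. B_x = 1  [B = 2·N−C = 2·(9/2, 25/2)−(8, 5)]
2. B_y = 20  [B = 2·N−C = 2·(9/2, 25/2)−(8, 5)]
   so B = (1, 20)
3. M_x = 7  [2·M = A+B = (13, 1)+(1, 20)]
4. M_y = 21/2  [2·M = A+B = (13, 1)+(1, 20)]
   so M = (7, 21/2)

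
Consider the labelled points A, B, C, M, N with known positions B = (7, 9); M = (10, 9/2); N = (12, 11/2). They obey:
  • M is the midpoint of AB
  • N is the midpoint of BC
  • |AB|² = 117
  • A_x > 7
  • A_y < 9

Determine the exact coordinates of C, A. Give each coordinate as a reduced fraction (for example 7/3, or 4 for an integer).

1. A_x = 13  [A = 2·M−B = 2·(10, 9/2)−(7, 9)]
2. A_y = 0  [A = 2·M−B = 2·(10, 9/2)−(7, 9)]
   so A = (13, 0)
3. C_x = 17  [C = 2·N−B = 2·(12, 11/2)−(7, 9)]
4. C_y = 2  [C = 2·N−B = 2·(12, 11/2)−(7, 9)]
   so C = (17, 2)

C = (17, 2)
A = (13, 0)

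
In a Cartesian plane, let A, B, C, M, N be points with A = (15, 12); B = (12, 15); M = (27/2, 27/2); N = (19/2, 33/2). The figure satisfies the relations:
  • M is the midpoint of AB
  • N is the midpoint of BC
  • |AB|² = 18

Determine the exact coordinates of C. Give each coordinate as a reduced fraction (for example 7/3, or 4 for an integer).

C = (7, 18)

1. C_x = 7  [C = 2·N−B = 2·(19/2, 33/2)−(12, 15)]
2. C_y = 18  [C = 2·N−B = 2·(19/2, 33/2)−(12, 15)]
   so C = (7, 18)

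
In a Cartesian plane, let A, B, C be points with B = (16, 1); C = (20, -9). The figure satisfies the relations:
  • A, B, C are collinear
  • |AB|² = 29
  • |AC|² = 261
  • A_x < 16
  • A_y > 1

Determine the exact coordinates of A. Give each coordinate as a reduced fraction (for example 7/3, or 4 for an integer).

1. A_x = 14  [[A, B, C are collinear ⇒ 10x+4y-164=0] ∩ [|A−(16, 1)|²=29]]
2. A_y = 6  [[A, B, C are collinear ⇒ 10x+4y-164=0] ∩ [|A−(16, 1)|²=29]]
   so A = (14, 6)

A = (14, 6)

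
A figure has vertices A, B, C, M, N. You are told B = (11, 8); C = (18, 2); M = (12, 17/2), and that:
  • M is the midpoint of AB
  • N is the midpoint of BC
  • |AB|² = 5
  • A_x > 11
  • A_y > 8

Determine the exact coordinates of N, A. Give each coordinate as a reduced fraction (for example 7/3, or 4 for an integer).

1. A_x = 13  [A = 2·M−B = 2·(12, 17/2)−(11, 8)]
2. A_y = 9  [A = 2·M−B = 2·(12, 17/2)−(11, 8)]
   so A = (13, 9)
3. N_x = 29/2  [2·N = B+C = (11, 8)+(18, 2)]
4. N_y = 5  [2·N = B+C = (11, 8)+(18, 2)]
   so N = (29/2, 5)

N = (29/2, 5)
A = (13, 9)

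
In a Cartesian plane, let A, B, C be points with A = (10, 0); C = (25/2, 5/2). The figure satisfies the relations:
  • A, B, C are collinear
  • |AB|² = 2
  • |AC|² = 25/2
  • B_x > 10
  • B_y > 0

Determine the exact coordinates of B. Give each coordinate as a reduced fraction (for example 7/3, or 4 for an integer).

B = (11, 1)

1. B_x = 11  [[A, B, C are collinear ⇒ 5/2x-5/2y-25=0] ∩ [|B−(10, 0)|²=2]]
2. B_y = 1  [[A, B, C are collinear ⇒ 5/2x-5/2y-25=0] ∩ [|B−(10, 0)|²=2]]
   so B = (11, 1)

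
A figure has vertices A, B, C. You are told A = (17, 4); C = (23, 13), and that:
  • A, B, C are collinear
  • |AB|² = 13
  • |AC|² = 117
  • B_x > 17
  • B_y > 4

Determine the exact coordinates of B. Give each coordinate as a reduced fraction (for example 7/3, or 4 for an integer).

1. B_x = 19  [[A, B, C are collinear ⇒ 9x-6y-129=0] ∩ [|B−(17, 4)|²=13]]
2. B_y = 7  [[A, B, C are collinear ⇒ 9x-6y-129=0] ∩ [|B−(17, 4)|²=13]]
   so B = (19, 7)

B = (19, 7)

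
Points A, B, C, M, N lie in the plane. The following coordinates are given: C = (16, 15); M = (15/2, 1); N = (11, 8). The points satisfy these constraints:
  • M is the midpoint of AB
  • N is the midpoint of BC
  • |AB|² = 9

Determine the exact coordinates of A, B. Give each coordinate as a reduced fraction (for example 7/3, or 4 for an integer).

1. B_x = 6  [B = 2·N−C = 2·(11, 8)−(16, 15)]
2. B_y = 1  [B = 2·N−C = 2·(11, 8)−(16, 15)]
   so B = (6, 1)
3. A_x = 9  [A = 2·M−B = 2·(15/2, 1)−(6, 1)]
4. A_y = 1  [A = 2·M−B = 2·(15/2, 1)−(6, 1)]
   so A = (9, 1)

A = (9, 1)
B = (6, 1)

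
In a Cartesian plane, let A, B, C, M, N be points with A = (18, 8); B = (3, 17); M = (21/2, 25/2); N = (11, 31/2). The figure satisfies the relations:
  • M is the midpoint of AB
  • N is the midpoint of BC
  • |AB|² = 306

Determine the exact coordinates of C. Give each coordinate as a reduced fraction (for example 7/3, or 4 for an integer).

1. C_x = 19  [C = 2·N−B = 2·(11, 31/2)−(3, 17)]
2. C_y = 14  [C = 2·N−B = 2·(11, 31/2)−(3, 17)]
   so C = (19, 14)

C = (19, 14)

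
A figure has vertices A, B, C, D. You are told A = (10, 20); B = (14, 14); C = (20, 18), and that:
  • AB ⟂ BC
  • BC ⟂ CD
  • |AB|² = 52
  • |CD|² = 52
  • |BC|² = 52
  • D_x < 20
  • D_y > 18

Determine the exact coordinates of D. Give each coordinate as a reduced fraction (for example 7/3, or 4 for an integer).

D = (16, 24)

1. D_x = 16  [[BC ⟂ CD ⇒ 6x+4y-192=0] ∩ [|D−(20, 18)|²=52]]
2. D_y = 24  [[BC ⟂ CD ⇒ 6x+4y-192=0] ∩ [|D−(20, 18)|²=52]]
   so D = (16, 24)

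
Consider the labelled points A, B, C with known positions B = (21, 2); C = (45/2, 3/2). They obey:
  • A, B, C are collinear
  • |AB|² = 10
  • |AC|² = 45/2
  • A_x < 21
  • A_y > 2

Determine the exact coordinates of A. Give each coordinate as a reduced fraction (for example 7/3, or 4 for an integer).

1. A_x = 18  [[A, B, C are collinear ⇒ 1/2x+3/2y-27/2=0] ∩ [|A−(21, 2)|²=10]]
2. A_y = 3  [[A, B, C are collinear ⇒ 1/2x+3/2y-27/2=0] ∩ [|A−(21, 2)|²=10]]
   so A = (18, 3)

A = (18, 3)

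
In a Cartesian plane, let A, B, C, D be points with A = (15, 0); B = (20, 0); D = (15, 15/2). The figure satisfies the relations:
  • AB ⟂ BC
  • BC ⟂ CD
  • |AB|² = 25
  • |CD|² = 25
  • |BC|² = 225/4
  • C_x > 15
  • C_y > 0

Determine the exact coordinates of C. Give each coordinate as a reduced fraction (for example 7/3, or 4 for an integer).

C = (20, 15/2)

1. C_x = 20  [[AB ⟂ BC ⇒ 5x-100=0] ∩ [|C−(15, 15/2)|²=25]]
2. C_y = 15/2  [[AB ⟂ BC ⇒ 5x-100=0] ∩ [|C−(15, 15/2)|²=25]]
   so C = (20, 15/2)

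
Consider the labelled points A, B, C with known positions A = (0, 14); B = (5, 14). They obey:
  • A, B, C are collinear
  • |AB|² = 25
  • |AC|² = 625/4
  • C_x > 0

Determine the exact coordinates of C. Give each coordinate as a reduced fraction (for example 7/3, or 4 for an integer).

C = (25/2, 14)

1. C_x = 25/2  [[A, B, C are collinear ⇒ 5y-70=0] ∩ [|C−(0, 14)|²=625/4]]
2. C_y = 14  [[A, B, C are collinear ⇒ 5y-70=0] ∩ [|C−(0, 14)|²=625/4]]
   so C = (25/2, 14)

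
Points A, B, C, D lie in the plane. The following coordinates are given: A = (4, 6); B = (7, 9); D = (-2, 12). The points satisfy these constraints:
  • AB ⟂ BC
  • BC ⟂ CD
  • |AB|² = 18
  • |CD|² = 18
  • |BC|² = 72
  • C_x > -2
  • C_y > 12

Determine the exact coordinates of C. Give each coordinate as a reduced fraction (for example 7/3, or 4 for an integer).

C = (1, 15)

1. C_x = 1  [[AB ⟂ BC ⇒ 3x+3y-48=0] ∩ [|C−(-2, 12)|²=18]]
2. C_y = 15  [[AB ⟂ BC ⇒ 3x+3y-48=0] ∩ [|C−(-2, 12)|²=18]]
   so C = (1, 15)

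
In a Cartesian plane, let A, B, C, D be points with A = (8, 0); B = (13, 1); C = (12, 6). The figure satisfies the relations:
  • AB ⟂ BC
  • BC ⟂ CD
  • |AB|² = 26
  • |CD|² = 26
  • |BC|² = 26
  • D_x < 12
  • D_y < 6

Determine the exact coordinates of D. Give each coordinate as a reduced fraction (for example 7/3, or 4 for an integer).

1. D_x = 7  [[BC ⟂ CD ⇒ -1x+5y-18=0] ∩ [|D−(12, 6)|²=26]]
2. D_y = 5  [[BC ⟂ CD ⇒ -1x+5y-18=0] ∩ [|D−(12, 6)|²=26]]
   so D = (7, 5)

D = (7, 5)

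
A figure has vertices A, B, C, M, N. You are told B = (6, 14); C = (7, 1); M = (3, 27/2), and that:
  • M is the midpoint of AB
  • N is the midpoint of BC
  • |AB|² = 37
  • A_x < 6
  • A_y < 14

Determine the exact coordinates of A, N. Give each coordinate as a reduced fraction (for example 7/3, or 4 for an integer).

A = (0, 13)
N = (13/2, 15/2)

1. A_x = 0  [A = 2·M−B = 2·(3, 27/2)−(6, 14)]
2. A_y = 13  [A = 2·M−B = 2·(3, 27/2)−(6, 14)]
   so A = (0, 13)
3. N_x = 13/2  [2·N = B+C = (6, 14)+(7, 1)]
4. N_y = 15/2  [2·N = B+C = (6, 14)+(7, 1)]
   so N = (13/2, 15/2)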